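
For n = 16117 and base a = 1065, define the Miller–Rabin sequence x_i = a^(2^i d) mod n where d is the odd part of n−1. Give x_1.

9301

n − 1 = 16116 = 2^2 · 4029, so s = 2 and d = 4029.
x_0 = 1065^4029 mod 16117 = 2201.
x_1 = 2201^2 mod 16117 = 9301.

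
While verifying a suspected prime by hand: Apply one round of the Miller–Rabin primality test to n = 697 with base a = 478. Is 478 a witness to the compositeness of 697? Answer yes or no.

n − 1 = 696 = 2^3 · 87, so s = 3 and d = 87.
Repeated squaring mod 697: 478^1 ≡ 478, 478^2 ≡ 565, 478^4 ≡ 696, 478^8 ≡ 1, 478^16 ≡ 1, 478^32 ≡ 1, 478^64 ≡ 1.
87 = 64 + 16 + 4 + 2 + 1, so 478^87 ≡ 1·1·696·565·478 ≡ 366 (mod 697).
x_0 = 478^87 mod 697 = 366.
x_0 is neither 1 nor 696, so continue squaring.
x_1 = 366^2 mod 697 = 132.
x_2 = 132^2 mod 697 = 696.
x_2 ≡ −1, so 478 is not a witness.

no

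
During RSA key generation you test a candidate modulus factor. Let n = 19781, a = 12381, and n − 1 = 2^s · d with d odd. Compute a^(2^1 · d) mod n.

16158

n − 1 = 19780 = 2^2 · 4945, so s = 2 and d = 4945.
Repeated squaring mod 19781: 12381^1 ≡ 12381, 12381^2 ≡ 6192, 12381^4 ≡ 5286, 12381^8 ≡ 11024, 12381^16 ≡ 13893, 12381^32 ≡ 12232, 12381^64 ≡ 18121, 12381^128 ≡ 6041, 12381^256 ≡ 17517, 12381^512 ≡ 2417, 12381^1024 ≡ 6494, 12381^2048 ≡ 18725, 12381^4096 ≡ 7400.
4945 = 4096 + 512 + 256 + 64 + 16 + 1, so 12381^4945 ≡ 7400·2417·17517·18121·13893·12381 ≡ 10418 (mod 19781).
x_0 = 10418.
x_1 = 10418^2 mod 19781 = 16158.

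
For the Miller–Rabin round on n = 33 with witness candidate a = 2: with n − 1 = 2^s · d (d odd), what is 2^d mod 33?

2

n − 1 = 32 = 2^5 · 1, so s = 5 and d = 1.
2^1 mod 33 = 2.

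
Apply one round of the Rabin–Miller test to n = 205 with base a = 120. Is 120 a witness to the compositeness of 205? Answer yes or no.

yes

n − 1 = 204 = 2^2 · 51, so s = 2 and d = 51.
x_0 = 120^51 mod 205 = 55.
x_0 is neither 1 nor 204, so continue squaring.
x_1 = 55^2 mod 205 = 155.
Reached i = s−1 = 1 without hitting −1: 120 is a Miller–Rabin witness and 205 is composite.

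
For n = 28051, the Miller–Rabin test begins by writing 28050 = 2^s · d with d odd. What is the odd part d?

14025

Halving: 28050 → 14025; 14025 is odd.
So 28050 = 2^1 · 14025.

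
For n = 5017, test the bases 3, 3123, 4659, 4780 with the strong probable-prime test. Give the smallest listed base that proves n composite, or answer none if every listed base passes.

n − 1 = 5016 = 2^3 · 627, so s = 3 and d = 627.
Base 3: x_0 = 3^627 mod 5017 = 363. x_0 is neither 1 nor 5016, so continue squaring. x_1 = 363^2 mod 5017 = 1327. x_2 = 1327^2 mod 5017 = 4979. Reached i = s−1 = 2 without hitting −1: 3 is a Miller–Rabin witness and 5017 is composite.
Base 3123: x_0 = 3123^627 mod 5017 = 3922. x_0 is neither 1 nor 5016, so continue squaring. x_1 = 3922^2 mod 5017 = 4979. x_2 = 4979^2 mod 5017 = 1444. Reached i = s−1 = 2 without hitting −1: 3123 is a Miller–Rabin witness and 5017 is composite.
Base 4659: x_0 = 4659^627 mod 5017 = 3072. x_0 is neither 1 nor 5016, so continue squaring. x_1 = 3072^2 mod 5017 = 207. x_2 = 207^2 mod 5017 = 2713. Reached i = s−1 = 2 without hitting −1: 4659 is a Miller–Rabin witness and 5017 is composite.
Base 4780: x_0 = 4780^627 mod 5017 = 393. x_0 is neither 1 nor 5016, so continue squaring. x_1 = 393^2 mod 5017 = 3939. x_2 = 3939^2 mod 5017 = 3157. Reached i = s−1 = 2 without hitting −1: 4780 is a Miller–Rabin witness and 5017 is composite.
The smallest witness among the given bases is 3.

3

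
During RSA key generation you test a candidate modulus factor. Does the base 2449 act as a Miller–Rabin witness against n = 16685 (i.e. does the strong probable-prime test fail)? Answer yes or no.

yes

n − 1 = 16684 = 2^2 · 4171, so s = 2 and d = 4171.
By repeated squaring, 2449^4171 ≡ 274 (mod 16685).
x_0 = 2449^4171 mod 16685 = 274.
x_0 is neither 1 nor 16684, so continue squaring.
x_1 = 274^2 mod 16685 = 8336.
Reached i = s−1 = 1 without hitting −1: 2449 is a Miller–Rabin witness and 16685 is composite.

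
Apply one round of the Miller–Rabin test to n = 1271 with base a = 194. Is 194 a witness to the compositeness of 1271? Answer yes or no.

n − 1 = 1270 = 2^1 · 635, so s = 1 and d = 635.
x_0 = 194^635 mod 1271 = 683.
x_0 ∉ {1, 1270} and s = 1, so 194 is a Miller–Rabin witness and 1271 is composite.

yes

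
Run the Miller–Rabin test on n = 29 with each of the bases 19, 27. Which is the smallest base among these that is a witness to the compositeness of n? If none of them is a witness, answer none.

n − 1 = 28 = 2^2 · 7, so s = 2 and d = 7.
Base 19: x_0 = 19^7 mod 29 = 12. x_0 is neither 1 nor 28, so continue squaring. x_1 = 12^2 mod 29 = 28. x_1 ≡ −1, so 19 is not a witness.
Base 27: x_0 = 27^7 mod 29 = 17. x_0 is neither 1 nor 28, so continue squaring. x_1 = 17^2 mod 29 = 28. x_1 ≡ −1, so 27 is not a witness.
No listed base is a witness for 29.

none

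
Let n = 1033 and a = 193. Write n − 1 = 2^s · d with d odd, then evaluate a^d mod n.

802

n − 1 = 1032 = 2^3 · 129, so s = 3 and d = 129.
193^129 mod 1033 = 802.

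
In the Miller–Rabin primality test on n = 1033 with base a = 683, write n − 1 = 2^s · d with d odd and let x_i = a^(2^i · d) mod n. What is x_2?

1

n − 1 = 1032 = 2^3 · 129, so s = 3 and d = 129.
x_0 = 683^129 mod 1033 = 1032.
x_1 = 1032^2 mod 1033 = 1.
x_2 = 1^2 mod 1033 = 1.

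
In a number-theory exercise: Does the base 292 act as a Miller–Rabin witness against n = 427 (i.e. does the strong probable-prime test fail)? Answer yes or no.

n − 1 = 426 = 2^1 · 213, so s = 1 and d = 213.
x_0 = 292^213 mod 427 = 426.
x_0 = 426 ≡ −1, so 292 is not a witness.

no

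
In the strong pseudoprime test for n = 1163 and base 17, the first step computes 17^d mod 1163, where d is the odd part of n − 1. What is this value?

n − 1 = 1162 = 2^1 · 581, so s = 1 and d = 581.
Repeated squaring mod 1163: 17^1 ≡ 17, 17^2 ≡ 289, 17^4 ≡ 948, 17^8 ≡ 868, 17^16 ≡ 963, 17^32 ≡ 458, 17^64 ≡ 424, 17^128 ≡ 674, 17^256 ≡ 706, 17^512 ≡ 672.
581 = 512 + 64 + 4 + 1, so 17^581 ≡ 672·424·948·17 ≡ 1162 (mod 1163).

1162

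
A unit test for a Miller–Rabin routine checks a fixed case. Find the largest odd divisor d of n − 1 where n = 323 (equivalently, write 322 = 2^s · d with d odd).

Halving: 322 → 161; 161 is odd.
So 322 = 2^1 · 161.

161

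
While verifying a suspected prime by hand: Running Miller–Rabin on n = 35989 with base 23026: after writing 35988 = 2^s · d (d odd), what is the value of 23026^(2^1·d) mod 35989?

24969

n − 1 = 35988 = 2^2 · 8997, so s = 2 and d = 8997.
x_0 = 23026^8997 mod 35989 = 7540.
x_1 = 7540^2 mod 35989 = 24969.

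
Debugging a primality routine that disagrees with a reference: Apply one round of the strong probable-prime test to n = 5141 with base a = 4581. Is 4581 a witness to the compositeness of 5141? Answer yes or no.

no

n − 1 = 5140 = 2^2 · 1285, so s = 2 and d = 1285.
By repeated squaring, 4581^1285 ≡ 4581 (mod 5141).
x_0 = 4581^1285 mod 5141 = 4581.
x_0 is neither 1 nor 5140, so continue squaring.
x_1 = 4581^2 mod 5141 = 5140.
x_1 ≡ −1, so 4581 is not a witness.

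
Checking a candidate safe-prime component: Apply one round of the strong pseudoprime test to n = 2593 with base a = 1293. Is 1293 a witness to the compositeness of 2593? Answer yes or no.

no

n − 1 = 2592 = 2^5 · 81, so s = 5 and d = 81.
x_0 = 1293^81 mod 2593 = 596.
x_0 is neither 1 nor 2592, so continue squaring.
x_1 = 596^2 mod 2593 = 2568.
x_2 = 2568^2 mod 2593 = 625.
x_3 = 625^2 mod 2593 = 1675.
x_4 = 1675^2 mod 2593 = 2592.
x_4 ≡ −1, so 1293 is not a witness.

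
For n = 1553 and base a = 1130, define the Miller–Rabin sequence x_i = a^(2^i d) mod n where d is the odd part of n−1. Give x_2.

1

n − 1 = 1552 = 2^4 · 97, so s = 4 and d = 97.
x_0 = 1130^97 mod 1553 = 339.
x_1 = 339^2 mod 1553 = 1552.
x_2 = 1552^2 mod 1553 = 1.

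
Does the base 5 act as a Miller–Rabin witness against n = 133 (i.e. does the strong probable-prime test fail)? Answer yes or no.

n − 1 = 132 = 2^2 · 33, so s = 2 and d = 33.
x_0 = 5^33 mod 133 = 83.
x_0 is neither 1 nor 132, so continue squaring.
x_1 = 83^2 mod 133 = 106.
Reached i = s−1 = 1 without hitting −1: 5 is a Miller–Rabin witness and 133 is composite.

yes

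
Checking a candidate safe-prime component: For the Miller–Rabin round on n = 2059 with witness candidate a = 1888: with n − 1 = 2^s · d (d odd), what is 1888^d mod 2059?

n − 1 = 2058 = 2^1 · 1029, so s = 1 and d = 1029.
Repeated squaring mod 2059: 1888^1 ≡ 1888, 1888^2 ≡ 415, 1888^4 ≡ 1328, 1888^8 ≡ 1080, 1888^16 ≡ 1006, 1888^32 ≡ 1067, 1888^64 ≡ 1921, 1888^128 ≡ 513, 1888^256 ≡ 1676, 1888^512 ≡ 500, 1888^1024 ≡ 861.
1029 = 1024 + 4 + 1, so 1888^1029 ≡ 861·1328·1888 ≡ 1931 (mod 2059).

1931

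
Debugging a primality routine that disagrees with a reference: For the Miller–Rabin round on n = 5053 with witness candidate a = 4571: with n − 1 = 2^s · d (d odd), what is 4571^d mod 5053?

4232

n − 1 = 5052 = 2^2 · 1263, so s = 2 and d = 1263.
4571^1263 mod 5053 = 4232.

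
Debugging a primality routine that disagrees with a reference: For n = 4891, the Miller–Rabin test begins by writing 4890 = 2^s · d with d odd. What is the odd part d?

2445

Halving: 4890 → 2445; 2445 is odd.
So 4890 = 2^1 · 2445.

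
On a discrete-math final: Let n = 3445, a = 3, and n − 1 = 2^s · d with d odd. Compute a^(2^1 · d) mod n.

n − 1 = 3444 = 2^2 · 861, so s = 2 and d = 861.
x_0 = 3^861 mod 3445 = 768.
x_1 = 768^2 mod 3445 = 729.

729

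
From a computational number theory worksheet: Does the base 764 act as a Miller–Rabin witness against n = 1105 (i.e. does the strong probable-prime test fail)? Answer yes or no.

no

n − 1 = 1104 = 2^4 · 69, so s = 4 and d = 69.
x_0 = 764^69 mod 1105 = 1104.
x_0 = 1104 ≡ −1, so 764 is not a witness.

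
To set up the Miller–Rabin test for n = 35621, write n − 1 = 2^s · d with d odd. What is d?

Halving: 35620 → 17810 → 8905; 8905 is odd.
So 35620 = 2^2 · 8905.

8905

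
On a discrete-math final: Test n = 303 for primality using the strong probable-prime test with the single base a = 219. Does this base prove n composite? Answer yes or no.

yes

n − 1 = 302 = 2^1 · 151, so s = 1 and d = 151.
Repeated squaring mod 303: 219^1 ≡ 219, 219^2 ≡ 87, 219^4 ≡ 297, 219^8 ≡ 36, 219^16 ≡ 84, 219^32 ≡ 87, 219^64 ≡ 297, 219^128 ≡ 36.
151 = 128 + 16 + 4 + 2 + 1, so 219^151 ≡ 36·84·297·87·219 ≡ 219 (mod 303).
x_0 = 219^151 mod 303 = 219.
x_0 ∉ {1, 302} and s = 1, so 219 is a Miller–Rabin witness and 303 is composite.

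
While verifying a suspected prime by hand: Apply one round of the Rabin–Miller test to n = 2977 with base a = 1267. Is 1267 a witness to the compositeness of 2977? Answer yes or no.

n − 1 = 2976 = 2^5 · 93, so s = 5 and d = 93.
x_0 = 1267^93 mod 2977 = 122.
x_0 is neither 1 nor 2976, so continue squaring.
x_1 = 122^2 mod 2977 = 2976.
x_1 ≡ −1, so 1267 is not a witness.

no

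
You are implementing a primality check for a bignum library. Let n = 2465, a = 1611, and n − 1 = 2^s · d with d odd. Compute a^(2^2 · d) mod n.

1

n − 1 = 2464 = 2^5 · 77, so s = 5 and d = 77.
Repeated squaring mod 2465: 1611^1 ≡ 1611, 1611^2 ≡ 2141, 1611^4 ≡ 1446, 1611^8 ≡ 596, 1611^16 ≡ 256, 1611^32 ≡ 1446, 1611^64 ≡ 596.
77 = 64 + 8 + 4 + 1, so 1611^77 ≡ 596·596·1446·1611 ≡ 1016 (mod 2465).
x_0 = 1016.
x_1 = 1016^2 mod 2465 = 1886.
x_2 = 1886^2 mod 2465 = 1.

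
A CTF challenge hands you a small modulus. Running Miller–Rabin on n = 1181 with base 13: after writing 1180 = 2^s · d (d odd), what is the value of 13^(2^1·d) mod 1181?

n − 1 = 1180 = 2^2 · 295, so s = 2 and d = 295.
x_0 = 13^295 mod 1181 = 243.
x_1 = 243^2 mod 1181 = 1180.

1180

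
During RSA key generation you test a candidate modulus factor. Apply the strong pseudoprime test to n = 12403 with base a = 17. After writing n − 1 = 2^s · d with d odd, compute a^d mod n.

315

n − 1 = 12402 = 2^1 · 6201, so s = 1 and d = 6201.
17^6201 mod 12403 = 315.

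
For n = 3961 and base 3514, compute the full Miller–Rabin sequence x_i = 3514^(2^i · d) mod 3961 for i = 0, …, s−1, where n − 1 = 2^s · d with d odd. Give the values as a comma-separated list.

n − 1 = 3960 = 2^3 · 495, so s = 3 and d = 495.
x_0 = 3514^495 mod 3961 = 2458.
x_1 = 2458^2 mod 3961 = 1239.
x_2 = 1239^2 mod 3961 = 2214.

2458, 1239, 2214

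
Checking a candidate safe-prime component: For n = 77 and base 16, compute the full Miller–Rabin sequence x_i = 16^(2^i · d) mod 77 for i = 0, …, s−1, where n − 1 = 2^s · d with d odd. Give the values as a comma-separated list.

9, 4

n − 1 = 76 = 2^2 · 19, so s = 2 and d = 19.
x_0 = 16^19 mod 77 = 9.
x_1 = 9^2 mod 77 = 4.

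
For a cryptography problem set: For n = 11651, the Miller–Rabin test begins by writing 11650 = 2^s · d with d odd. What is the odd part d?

5825

Halving: 11650 → 5825; 5825 is odd.
So 11650 = 2^1 · 5825.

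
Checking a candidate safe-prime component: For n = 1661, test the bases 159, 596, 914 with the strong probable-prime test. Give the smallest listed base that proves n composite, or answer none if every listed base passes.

n − 1 = 1660 = 2^2 · 415, so s = 2 and d = 415.
Base 159: x_0 = 159^415 mod 1661 = 1. x_0 = 1, so 159 is not a witness.
Base 596: x_0 = 596^415 mod 1661 = 1660. x_0 = 1660 ≡ −1, so 596 is not a witness.
Base 914: x_0 = 914^415 mod 1661 = 1. x_0 = 1, so 914 is not a witness.
No listed base is a witness for 1661.

none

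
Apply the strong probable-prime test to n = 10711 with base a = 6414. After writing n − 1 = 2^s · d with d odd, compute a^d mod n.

n − 1 = 10710 = 2^1 · 5355, so s = 1 and d = 5355.
6414^5355 mod 10711 = 1.

1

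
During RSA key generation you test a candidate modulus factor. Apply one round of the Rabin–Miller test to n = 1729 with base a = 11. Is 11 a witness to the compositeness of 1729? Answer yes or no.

n − 1 = 1728 = 2^6 · 27, so s = 6 and d = 27.
x_0 = 11^27 mod 1729 = 1331.
x_0 is neither 1 nor 1728, so continue squaring.
x_1 = 1331^2 mod 1729 = 1065.
x_2 = 1065^2 mod 1729 = 1.
x_2 = 1 but x_1 ≠ ±1, a nontrivial square root of 1 — 11 is a witness and 1729 is composite.

yes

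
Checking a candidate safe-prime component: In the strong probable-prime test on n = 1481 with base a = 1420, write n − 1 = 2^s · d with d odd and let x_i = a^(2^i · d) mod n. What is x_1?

n − 1 = 1480 = 2^3 · 185, so s = 3 and d = 185.
x_0 = 1420^185 mod 1481 = 511.
x_1 = 511^2 mod 1481 = 465.

465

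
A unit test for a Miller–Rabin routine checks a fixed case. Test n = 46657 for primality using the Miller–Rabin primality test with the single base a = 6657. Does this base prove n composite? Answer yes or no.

no

n − 1 = 46656 = 2^6 · 729, so s = 6 and d = 729.
x_0 = 6657^729 mod 46657 = 1.
x_0 = 1, so 6657 is not a witness.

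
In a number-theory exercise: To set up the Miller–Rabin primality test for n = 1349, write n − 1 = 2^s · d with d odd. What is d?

Halving: 1348 → 674 → 337; 337 is odd.
So 1348 = 2^2 · 337.

337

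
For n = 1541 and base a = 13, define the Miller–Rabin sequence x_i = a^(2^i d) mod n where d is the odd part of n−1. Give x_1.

967

n − 1 = 1540 = 2^2 · 385, so s = 2 and d = 385.
Repeated squaring mod 1541: 13^1 ≡ 13, 13^2 ≡ 169, 13^4 ≡ 823, 13^8 ≡ 830, 13^16 ≡ 73, 13^32 ≡ 706, 13^64 ≡ 693, 13^128 ≡ 998, 13^256 ≡ 518.
385 = 256 + 128 + 1, so 13^385 ≡ 518·998·13 ≡ 231 (mod 1541).
x_0 = 231.
x_1 = 231^2 mod 1541 = 967.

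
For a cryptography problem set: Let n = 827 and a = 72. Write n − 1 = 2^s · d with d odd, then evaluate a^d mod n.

826

n − 1 = 826 = 2^1 · 413, so s = 1 and d = 413.
72^413 mod 827 = 826.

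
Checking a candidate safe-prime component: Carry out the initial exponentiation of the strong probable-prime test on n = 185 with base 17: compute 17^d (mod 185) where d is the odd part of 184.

18

n − 1 = 184 = 2^3 · 23, so s = 3 and d = 23.
By repeated squaring, 17^23 ≡ 18 (mod 185).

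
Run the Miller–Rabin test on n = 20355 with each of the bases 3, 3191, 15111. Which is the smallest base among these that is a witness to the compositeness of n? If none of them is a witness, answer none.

3

n − 1 = 20354 = 2^1 · 10177, so s = 1 and d = 10177.
Base 3: x_0 = 3^10177 mod 20355 = 19398. x_0 ∉ {1, 20354} and s = 1, so 3 is a Miller–Rabin witness and 20355 is composite.
Base 3191: x_0 = 3191^10177 mod 20355 = 7991. x_0 ∉ {1, 20354} and s = 1, so 3191 is a Miller–Rabin witness and 20355 is composite.
Base 15111: x_0 = 15111^10177 mod 20355 = 17871. x_0 ∉ {1, 20354} and s = 1, so 15111 is a Miller–Rabin witness and 20355 is composite.
The smallest witness among the given bases is 3.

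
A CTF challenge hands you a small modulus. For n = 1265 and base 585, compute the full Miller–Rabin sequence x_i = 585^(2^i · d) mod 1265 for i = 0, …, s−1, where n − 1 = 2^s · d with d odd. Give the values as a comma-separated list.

n − 1 = 1264 = 2^4 · 79, so s = 4 and d = 79.
x_0 = 585^79 mod 1265 = 820.
x_1 = 820^2 mod 1265 = 685.
x_2 = 685^2 mod 1265 = 1175.
x_3 = 1175^2 mod 1265 = 510.

820, 685, 1175, 510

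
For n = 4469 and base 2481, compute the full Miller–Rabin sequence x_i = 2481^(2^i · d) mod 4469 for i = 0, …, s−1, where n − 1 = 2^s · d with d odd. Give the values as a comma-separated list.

869, 4369

n − 1 = 4468 = 2^2 · 1117, so s = 2 and d = 1117.
x_0 = 2481^1117 mod 4469 = 869.
x_1 = 869^2 mod 4469 = 4369.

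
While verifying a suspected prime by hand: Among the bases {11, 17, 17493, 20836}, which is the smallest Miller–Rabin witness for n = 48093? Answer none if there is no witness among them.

n − 1 = 48092 = 2^2 · 12023, so s = 2 and d = 12023.
Base 11: x_0 = 11^12023 mod 48093 = 3794. x_0 is neither 1 nor 48092, so continue squaring. x_1 = 3794^2 mod 48093 = 14629. Reached i = s−1 = 1 without hitting −1: 11 is a Miller–Rabin witness and 48093 is composite.
Base 17: x_0 = 17^12023 mod 48093 = 37604. x_0 is neither 1 nor 48092, so continue squaring. x_1 = 37604^2 mod 48093 = 30430. Reached i = s−1 = 1 without hitting −1: 17 is a Miller–Rabin witness and 48093 is composite.
Base 17493: x_0 = 17493^12023 mod 48093 = 38250. x_0 is neither 1 nor 48092, so continue squaring. x_1 = 38250^2 mod 48093 = 25347. Reached i = s−1 = 1 without hitting −1: 17493 is a Miller–Rabin witness and 48093 is composite.
Base 20836: x_0 = 20836^12023 mod 48093 = 13960. x_0 is neither 1 nor 48092, so continue squaring. x_1 = 13960^2 mod 48093 = 8764. Reached i = s−1 = 1 without hitting −1: 20836 is a Miller–Rabin witness and 48093 is composite.
The smallest witness among the given bases is 11.

11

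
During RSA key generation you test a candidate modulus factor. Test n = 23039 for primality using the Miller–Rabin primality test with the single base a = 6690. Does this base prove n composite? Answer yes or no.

no

n − 1 = 23038 = 2^1 · 11519, so s = 1 and d = 11519.
Repeated squaring mod 23039: 6690^1 ≡ 6690, 6690^2 ≡ 14362, 6690^4 ≡ 21916, 6690^8 ≡ 17023, 6690^16 ≡ 21026, 6690^32 ≡ 20344, 6690^64 ≡ 5740, 6690^128 ≡ 1830, 6690^256 ≡ 8245, 6690^512 ≡ 14975, 6690^1024 ≡ 12038, 6690^2048 ≡ 21173, 6690^4096 ≡ 3067, 6690^8192 ≡ 6577.
11519 = 8192 + 2048 + 1024 + 128 + 64 + 32 + 16 + 8 + 4 + 2 + 1, so 6690^11519 ≡ 6577·21173·12038·1830·5740·20344·21026·17023·21916·14362·6690 ≡ 1 (mod 23039).
x_0 = 6690^11519 mod 23039 = 1.
x_0 = 1, so 6690 is not a witness.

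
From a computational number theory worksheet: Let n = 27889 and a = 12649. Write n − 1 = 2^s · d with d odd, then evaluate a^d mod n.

n − 1 = 27888 = 2^4 · 1743, so s = 4 and d = 1743.
Repeated squaring mod 27889: 12649^1 ≡ 12649, 12649^2 ≡ 25897, 12649^4 ≡ 7826, 12649^8 ≡ 2032, 12649^16 ≡ 1452, 12649^32 ≡ 16629, 12649^64 ≡ 4206, 12649^128 ≡ 8810, 12649^256 ≡ 1013, 12649^512 ≡ 22165, 12649^1024 ≡ 22490.
1743 = 1024 + 512 + 128 + 64 + 8 + 4 + 2 + 1, so 12649^1743 ≡ 22490·22165·8810·4206·2032·7826·25897·12649 ≡ 16534 (mod 27889).

16534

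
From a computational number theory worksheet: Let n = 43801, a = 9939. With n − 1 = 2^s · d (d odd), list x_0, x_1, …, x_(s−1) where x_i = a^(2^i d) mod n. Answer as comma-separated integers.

n − 1 = 43800 = 2^3 · 5475, so s = 3 and d = 5475.
x_0 = 9939^5475 mod 43801 = 30548.
x_1 = 30548^2 mod 43801 = 43800.
x_2 = 43800^2 mod 43801 = 1.

30548, 43800, 1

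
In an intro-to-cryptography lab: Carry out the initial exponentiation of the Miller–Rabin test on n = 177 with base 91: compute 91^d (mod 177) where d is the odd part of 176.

n − 1 = 176 = 2^4 · 11, so s = 4 and d = 11.
91^11 mod 177 = 37.

37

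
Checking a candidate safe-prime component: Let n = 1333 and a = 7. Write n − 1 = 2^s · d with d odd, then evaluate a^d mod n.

343

n − 1 = 1332 = 2^2 · 333, so s = 2 and d = 333.
7^333 mod 1333 = 343.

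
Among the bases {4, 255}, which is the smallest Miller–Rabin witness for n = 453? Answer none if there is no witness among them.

4

n − 1 = 452 = 2^2 · 113, so s = 2 and d = 113.
Base 4: x_0 = 4^113 mod 453 = 304. x_0 is neither 1 nor 452, so continue squaring. x_1 = 304^2 mod 453 = 4. Reached i = s−1 = 1 without hitting −1: 4 is a Miller–Rabin witness and 453 is composite.
Base 255: x_0 = 255^113 mod 453 = 54. x_0 is neither 1 nor 452, so continue squaring. x_1 = 54^2 mod 453 = 198. Reached i = s−1 = 1 without hitting −1: 255 is a Miller–Rabin witness and 453 is composite.
The smallest witness among the given bases is 4.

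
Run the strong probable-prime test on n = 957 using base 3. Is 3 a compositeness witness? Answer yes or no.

yes

n − 1 = 956 = 2^2 · 239, so s = 2 and d = 239.
x_0 = 3^239 mod 957 = 345.
x_0 is neither 1 nor 956, so continue squaring.
x_1 = 345^2 mod 957 = 357.
Reached i = s−1 = 1 without hitting −1: 3 is a Miller–Rabin witness and 957 is composite.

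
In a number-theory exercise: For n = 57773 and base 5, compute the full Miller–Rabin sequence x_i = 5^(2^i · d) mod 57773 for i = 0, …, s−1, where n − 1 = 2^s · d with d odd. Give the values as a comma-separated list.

41583, 57772

n − 1 = 57772 = 2^2 · 14443, so s = 2 and d = 14443.
x_0 = 5^14443 mod 57773 = 41583.
x_1 = 41583^2 mod 57773 = 57772.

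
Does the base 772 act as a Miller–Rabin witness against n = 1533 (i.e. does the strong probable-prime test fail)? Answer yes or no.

yes

n − 1 = 1532 = 2^2 · 383, so s = 2 and d = 383.
Repeated squaring mod 1533: 772^1 ≡ 772, 772^2 ≡ 1180, 772^4 ≡ 436, 772^8 ≡ 4, 772^16 ≡ 16, 772^32 ≡ 256, 772^64 ≡ 1150, 772^128 ≡ 1054, 772^256 ≡ 1024.
383 = 256 + 64 + 32 + 16 + 8 + 4 + 2 + 1, so 772^383 ≡ 1024·1150·256·16·4·436·1180·772 ≡ 151 (mod 1533).
x_0 = 772^383 mod 1533 = 151.
x_0 is neither 1 nor 1532, so continue squaring.
x_1 = 151^2 mod 1533 = 1339.
Reached i = s−1 = 1 without hitting −1: 772 is a Miller–Rabin witness and 1533 is composite.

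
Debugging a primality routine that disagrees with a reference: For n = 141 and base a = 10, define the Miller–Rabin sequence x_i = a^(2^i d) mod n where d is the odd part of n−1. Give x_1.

n − 1 = 140 = 2^2 · 35, so s = 2 and d = 35.
x_0 = 10^35 mod 141 = 109.
x_1 = 109^2 mod 141 = 37.

37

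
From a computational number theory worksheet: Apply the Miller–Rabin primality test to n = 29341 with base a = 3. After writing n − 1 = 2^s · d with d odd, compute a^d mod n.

22569

n − 1 = 29340 = 2^2 · 7335, so s = 2 and d = 7335.
3^7335 mod 29341 = 22569.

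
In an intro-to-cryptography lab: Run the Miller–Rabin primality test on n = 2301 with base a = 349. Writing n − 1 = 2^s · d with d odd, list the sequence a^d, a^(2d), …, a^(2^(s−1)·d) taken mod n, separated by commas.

n − 1 = 2300 = 2^2 · 575, so s = 2 and d = 575.
x_0 = 349^575 mod 2301 = 1033.
x_1 = 1033^2 mod 2301 = 1726.

1033, 1726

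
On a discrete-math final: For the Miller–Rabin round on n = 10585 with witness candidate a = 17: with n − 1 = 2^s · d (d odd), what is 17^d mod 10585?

4913

n − 1 = 10584 = 2^3 · 1323, so s = 3 and d = 1323.
17^1323 mod 10585 = 4913.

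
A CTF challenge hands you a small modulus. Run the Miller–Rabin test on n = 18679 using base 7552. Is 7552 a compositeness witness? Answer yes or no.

no

n − 1 = 18678 = 2^1 · 9339, so s = 1 and d = 9339.
x_0 = 7552^9339 mod 18679 = 18678.
x_0 = 18678 ≡ −1, so 7552 is not a witness.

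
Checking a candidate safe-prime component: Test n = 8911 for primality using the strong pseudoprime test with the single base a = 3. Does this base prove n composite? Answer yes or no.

no

n − 1 = 8910 = 2^1 · 4455, so s = 1 and d = 4455.
Repeated squaring mod 8911: 3^1 ≡ 3, 3^2 ≡ 9, 3^4 ≡ 81, 3^8 ≡ 6561, 3^16 ≡ 6591, 3^32 ≡ 156, 3^64 ≡ 6514, 3^128 ≡ 6925, 3^256 ≡ 5534, 3^512 ≡ 6960, 3^1024 ≡ 1404, 3^2048 ≡ 1885, 3^4096 ≡ 6647.
4455 = 4096 + 256 + 64 + 32 + 4 + 2 + 1, so 3^4455 ≡ 6647·5534·6514·156·81·9·3 ≡ 8910 (mod 8911).
x_0 = 3^4455 mod 8911 = 8910.
x_0 = 8910 ≡ −1, so 3 is not a witness.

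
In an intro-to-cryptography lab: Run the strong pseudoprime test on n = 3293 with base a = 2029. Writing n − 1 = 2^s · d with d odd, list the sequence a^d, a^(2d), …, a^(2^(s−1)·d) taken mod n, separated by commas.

n − 1 = 3292 = 2^2 · 823, so s = 2 and d = 823.
x_0 = 2029^823 mod 3293 = 672.
x_1 = 672^2 mod 3293 = 443.

672, 443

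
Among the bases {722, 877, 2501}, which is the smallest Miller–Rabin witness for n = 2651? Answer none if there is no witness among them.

n − 1 = 2650 = 2^1 · 1325, so s = 1 and d = 1325.
Base 722: x_0 = 722^1325 mod 2651 = 2650. x_0 = 2650 ≡ −1, so 722 is not a witness.
Base 877: x_0 = 877^1325 mod 2651 = 2650. x_0 = 2650 ≡ −1, so 877 is not a witness.
Base 2501: x_0 = 2501^1325 mod 2651 = 1. x_0 = 1, so 2501 is not a witness.
No listed base is a witness for 2651.

none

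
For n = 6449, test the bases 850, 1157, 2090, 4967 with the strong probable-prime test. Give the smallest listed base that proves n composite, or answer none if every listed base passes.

n − 1 = 6448 = 2^4 · 403, so s = 4 and d = 403.
Base 850: x_0 = 850^403 mod 6449 = 2886. x_0 is neither 1 nor 6448, so continue squaring. x_1 = 2886^2 mod 6449 = 3337. x_2 = 3337^2 mod 6449 = 4595. x_3 = 4595^2 mod 6449 = 6448. x_3 ≡ −1, so 850 is not a witness.
Base 1157: x_0 = 1157^403 mod 6449 = 2886. x_0 is neither 1 nor 6448, so continue squaring. x_1 = 2886^2 mod 6449 = 3337. x_2 = 3337^2 mod 6449 = 4595. x_3 = 4595^2 mod 6449 = 6448. x_3 ≡ −1, so 1157 is not a witness.
Base 2090: x_0 = 2090^403 mod 6449 = 2225. x_0 is neither 1 nor 6448, so continue squaring. x_1 = 2225^2 mod 6449 = 4242. x_2 = 4242^2 mod 6449 = 1854. x_3 = 1854^2 mod 6449 = 6448. x_3 ≡ −1, so 2090 is not a witness.
Base 4967: x_0 = 4967^403 mod 6449 = 1854. x_0 is neither 1 nor 6448, so continue squaring. x_1 = 1854^2 mod 6449 = 6448. x_1 ≡ −1, so 4967 is not a witness.
No listed base is a witness for 6449.

none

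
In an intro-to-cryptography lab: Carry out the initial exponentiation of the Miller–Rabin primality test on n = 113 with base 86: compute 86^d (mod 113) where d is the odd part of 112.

71

n − 1 = 112 = 2^4 · 7, so s = 4 and d = 7.
86^7 mod 113 = 71.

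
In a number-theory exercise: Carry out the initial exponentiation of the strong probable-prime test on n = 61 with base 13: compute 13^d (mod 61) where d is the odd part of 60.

n − 1 = 60 = 2^2 · 15, so s = 2 and d = 15.
Repeated squaring mod 61: 13^1 ≡ 13, 13^2 ≡ 47, 13^4 ≡ 13, 13^8 ≡ 47.
15 = 8 + 4 + 2 + 1, so 13^15 ≡ 47·13·47·13 ≡ 1 (mod 61).

1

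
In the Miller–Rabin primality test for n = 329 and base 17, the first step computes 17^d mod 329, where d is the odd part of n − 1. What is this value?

n − 1 = 328 = 2^3 · 41, so s = 3 and d = 41.
By repeated squaring, 17^41 ≡ 159 (mod 329).

159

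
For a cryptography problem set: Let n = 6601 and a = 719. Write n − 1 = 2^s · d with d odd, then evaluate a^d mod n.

n − 1 = 6600 = 2^3 · 825, so s = 3 and d = 825.
719^825 mod 6601 = 1749.

1749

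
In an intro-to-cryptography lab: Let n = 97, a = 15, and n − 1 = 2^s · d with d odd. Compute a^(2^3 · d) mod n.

75

n − 1 = 96 = 2^5 · 3, so s = 5 and d = 3.
x_0 = 15^3 mod 97 = 77.
x_1 = 77^2 mod 97 = 12.
x_2 = 12^2 mod 97 = 47.
x_3 = 47^2 mod 97 = 75.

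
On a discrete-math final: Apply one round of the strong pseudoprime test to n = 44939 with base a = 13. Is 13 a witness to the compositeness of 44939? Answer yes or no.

n − 1 = 44938 = 2^1 · 22469, so s = 1 and d = 22469.
x_0 = 13^22469 mod 44939 = 44938.
x_0 = 44938 ≡ −1, so 13 is not a witness.

no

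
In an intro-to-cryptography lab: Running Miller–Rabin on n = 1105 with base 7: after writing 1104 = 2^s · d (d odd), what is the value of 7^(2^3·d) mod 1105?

781

n − 1 = 1104 = 2^4 · 69, so s = 4 and d = 69.
Repeated squaring mod 1105: 7^1 ≡ 7, 7^2 ≡ 49, 7^4 ≡ 191, 7^8 ≡ 16, 7^16 ≡ 256, 7^32 ≡ 341, 7^64 ≡ 256.
69 = 64 + 4 + 1, so 7^69 ≡ 256·191·7 ≡ 827 (mod 1105).
x_0 = 827.
x_1 = 827^2 mod 1105 = 1039.
x_2 = 1039^2 mod 1105 = 1041.
x_3 = 1041^2 mod 1105 = 781.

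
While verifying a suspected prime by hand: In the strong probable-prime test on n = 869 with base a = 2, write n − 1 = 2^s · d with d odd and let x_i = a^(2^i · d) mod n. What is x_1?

n − 1 = 868 = 2^2 · 217, so s = 2 and d = 217.
x_0 = 2^217 mod 869 = 194.
x_1 = 194^2 mod 869 = 269.

269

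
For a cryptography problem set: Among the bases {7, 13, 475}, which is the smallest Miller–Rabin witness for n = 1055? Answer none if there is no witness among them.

n − 1 = 1054 = 2^1 · 527, so s = 1 and d = 527.
Base 7: x_0 = 7^527 mod 1055 = 373. x_0 ∉ {1, 1054} and s = 1, so 7 is a Miller–Rabin witness and 1055 is composite.
Base 13: x_0 = 13^527 mod 1055 = 802. x_0 ∉ {1, 1054} and s = 1, so 13 is a Miller–Rabin witness and 1055 is composite.
Base 475: x_0 = 475^527 mod 1055 = 910. x_0 ∉ {1, 1054} and s = 1, so 475 is a Miller–Rabin witness and 1055 is composite.
The smallest witness among the given bases is 7.

7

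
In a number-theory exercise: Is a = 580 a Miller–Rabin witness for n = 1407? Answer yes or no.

n − 1 = 1406 = 2^1 · 703, so s = 1 and d = 703.
x_0 = 580^703 mod 1407 = 727.
x_0 ∉ {1, 1406} and s = 1, so 580 is a Miller–Rabin witness and 1407 is composite.

yes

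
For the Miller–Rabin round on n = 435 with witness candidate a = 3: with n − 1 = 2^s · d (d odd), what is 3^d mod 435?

423

n − 1 = 434 = 2^1 · 217, so s = 1 and d = 217.
3^217 mod 435 = 423.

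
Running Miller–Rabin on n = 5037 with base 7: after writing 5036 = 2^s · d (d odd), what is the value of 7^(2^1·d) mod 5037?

n − 1 = 5036 = 2^2 · 1259, so s = 2 and d = 1259.
x_0 = 7^1259 mod 5037 = 4870.
x_1 = 4870^2 mod 5037 = 2704.

2704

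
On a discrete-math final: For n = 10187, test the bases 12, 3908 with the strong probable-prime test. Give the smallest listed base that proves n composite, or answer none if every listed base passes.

n − 1 = 10186 = 2^1 · 5093, so s = 1 and d = 5093.
Base 12: x_0 = 12^5093 mod 10187 = 565. x_0 ∉ {1, 10186} and s = 1, so 12 is a Miller–Rabin witness and 10187 is composite.
Base 3908: x_0 = 3908^5093 mod 10187 = 8701. x_0 ∉ {1, 10186} and s = 1, so 3908 is a Miller–Rabin witness and 10187 is composite.
The smallest witness among the given bases is 12.

12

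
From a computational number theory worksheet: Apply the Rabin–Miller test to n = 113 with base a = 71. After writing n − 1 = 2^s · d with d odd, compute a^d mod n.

n − 1 = 112 = 2^4 · 7, so s = 4 and d = 7.
By repeated squaring, 71^7 ≡ 35 (mod 113).

35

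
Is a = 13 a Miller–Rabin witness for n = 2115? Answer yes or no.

n − 1 = 2114 = 2^1 · 1057, so s = 1 and d = 1057.
x_0 = 13^1057 mod 2115 = 1768.
x_0 ∉ {1, 2114} and s = 1, so 13 is a Miller–Rabin witness and 2115 is composite.

yes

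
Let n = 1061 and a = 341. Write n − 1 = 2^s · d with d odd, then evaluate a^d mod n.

n − 1 = 1060 = 2^2 · 265, so s = 2 and d = 265.
Repeated squaring mod 1061: 341^1 ≡ 341, 341^2 ≡ 632, 341^4 ≡ 488, 341^8 ≡ 480, 341^16 ≡ 163, 341^32 ≡ 44, 341^64 ≡ 875, 341^128 ≡ 644, 341^256 ≡ 946.
265 = 256 + 8 + 1, so 341^265 ≡ 946·480·341 ≡ 1 (mod 1061).

1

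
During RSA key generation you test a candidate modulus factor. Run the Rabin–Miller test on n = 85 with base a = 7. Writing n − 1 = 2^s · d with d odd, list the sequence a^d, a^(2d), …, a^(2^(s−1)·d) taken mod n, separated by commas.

62, 19

n − 1 = 84 = 2^2 · 21, so s = 2 and d = 21.
x_0 = 7^21 mod 85 = 62.
x_1 = 62^2 mod 85 = 19.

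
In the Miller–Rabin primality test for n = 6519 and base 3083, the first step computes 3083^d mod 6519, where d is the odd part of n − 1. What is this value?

n − 1 = 6518 = 2^1 · 3259, so s = 1 and d = 3259.
Repeated squaring mod 6519: 3083^1 ≡ 3083, 3083^2 ≡ 187, 3083^4 ≡ 2374, 3083^8 ≡ 3460, 3083^16 ≡ 2716, 3083^32 ≡ 3667, 3083^64 ≡ 4711, 3083^128 ≡ 2845, 3083^256 ≡ 3946, 3083^512 ≡ 3544, 3083^1024 ≡ 4342, 3083^2048 ≡ 16.
3259 = 2048 + 1024 + 128 + 32 + 16 + 8 + 2 + 1, so 3083^3259 ≡ 16·4342·2845·3667·2716·3460·187·3083 ≡ 2414 (mod 6519).

2414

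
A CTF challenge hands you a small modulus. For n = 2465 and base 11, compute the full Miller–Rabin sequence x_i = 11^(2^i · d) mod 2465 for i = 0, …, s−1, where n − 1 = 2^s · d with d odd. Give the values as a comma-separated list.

1061, 1681, 871, 1886, 1

n − 1 = 2464 = 2^5 · 77, so s = 5 and d = 77.
x_0 = 11^77 mod 2465 = 1061.
x_1 = 1061^2 mod 2465 = 1681.
x_2 = 1681^2 mod 2465 = 871.
x_3 = 871^2 mod 2465 = 1886.
x_4 = 1886^2 mod 2465 = 1.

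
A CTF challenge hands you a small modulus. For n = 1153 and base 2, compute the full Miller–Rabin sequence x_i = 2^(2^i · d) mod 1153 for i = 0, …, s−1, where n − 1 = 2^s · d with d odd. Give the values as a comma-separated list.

512, 413, 1078, 1013, 1152, 1, 1

n − 1 = 1152 = 2^7 · 9, so s = 7 and d = 9.
x_0 = 2^9 mod 1153 = 512.
x_1 = 512^2 mod 1153 = 413.
x_2 = 413^2 mod 1153 = 1078.
x_3 = 1078^2 mod 1153 = 1013.
x_4 = 1013^2 mod 1153 = 1152.
x_5 = 1152^2 mod 1153 = 1.
x_6 = 1^2 mod 1153 = 1.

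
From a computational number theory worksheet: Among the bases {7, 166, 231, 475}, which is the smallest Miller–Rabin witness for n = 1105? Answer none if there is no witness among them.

7

n − 1 = 1104 = 2^4 · 69, so s = 4 and d = 69.
Base 7: x_0 = 7^69 mod 1105 = 827. x_0 is neither 1 nor 1104, so continue squaring. x_1 = 827^2 mod 1105 = 1039. x_2 = 1039^2 mod 1105 = 1041. x_3 = 1041^2 mod 1105 = 781. Reached i = s−1 = 3 without hitting −1: 7 is a Miller–Rabin witness and 1105 is composite.
Base 166: x_0 = 166^69 mod 1105 = 506. x_0 is neither 1 nor 1104, so continue squaring. x_1 = 506^2 mod 1105 = 781. x_2 = 781^2 mod 1105 = 1. x_2 = 1 but x_1 ≠ ±1, a nontrivial square root of 1 — 166 is a witness and 1105 is composite.
Base 231: x_0 = 231^69 mod 1105 = 1026. x_0 is neither 1 nor 1104, so continue squaring. x_1 = 1026^2 mod 1105 = 716. x_2 = 716^2 mod 1105 = 1041. x_3 = 1041^2 mod 1105 = 781. Reached i = s−1 = 3 without hitting −1: 231 is a Miller–Rabin witness and 1105 is composite.
Base 475: x_0 = 475^69 mod 1105 = 645. x_0 is neither 1 nor 1104, so continue squaring. x_1 = 645^2 mod 1105 = 545. x_2 = 545^2 mod 1105 = 885. x_3 = 885^2 mod 1105 = 885. Reached i = s−1 = 3 without hitting −1: 475 is a Miller–Rabin witness and 1105 is composite.
The smallest witness among the given bases is 7.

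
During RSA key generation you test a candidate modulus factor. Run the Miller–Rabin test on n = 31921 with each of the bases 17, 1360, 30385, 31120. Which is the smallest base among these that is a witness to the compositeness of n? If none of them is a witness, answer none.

17

n − 1 = 31920 = 2^4 · 1995, so s = 4 and d = 1995.
Base 17: x_0 = 17^1995 mod 31921 = 19111. x_0 is neither 1 nor 31920, so continue squaring. x_1 = 19111^2 mod 31921 = 22160. x_2 = 22160^2 mod 31921 = 24857. x_3 = 24857^2 mod 31921 = 7573. Reached i = s−1 = 3 without hitting −1: 17 is a Miller–Rabin witness and 31921 is composite.
Base 1360: x_0 = 1360^1995 mod 31921 = 9549. x_0 is neither 1 nor 31920, so continue squaring. x_1 = 9549^2 mod 31921 = 17025. x_2 = 17025^2 mod 31921 = 7945. x_3 = 7945^2 mod 31921 = 15208. Reached i = s−1 = 3 without hitting −1: 1360 is a Miller–Rabin witness and 31921 is composite.
Base 30385: x_0 = 30385^1995 mod 31921 = 29771. x_0 is neither 1 nor 31920, so continue squaring. x_1 = 29771^2 mod 31921 = 25876. x_2 = 25876^2 mod 31921 = 24401. x_3 = 24401^2 mod 31921 = 18309. Reached i = s−1 = 3 without hitting −1: 30385 is a Miller–Rabin witness and 31921 is composite.
Base 31120: x_0 = 31120^1995 mod 31921 = 20453. x_0 is neither 1 nor 31920, so continue squaring. x_1 = 20453^2 mod 31921 = 504. x_2 = 504^2 mod 31921 = 30569. x_3 = 30569^2 mod 31921 = 8407. Reached i = s−1 = 3 without hitting −1: 31120 is a Miller–Rabin witness and 31921 is composite.
The smallest witness among the given bases is 17.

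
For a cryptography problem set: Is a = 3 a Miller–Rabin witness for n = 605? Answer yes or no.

n − 1 = 604 = 2^2 · 151, so s = 2 and d = 151.
Repeated squaring mod 605: 3^1 ≡ 3, 3^2 ≡ 9, 3^4 ≡ 81, 3^8 ≡ 511, 3^16 ≡ 366, 3^32 ≡ 251, 3^64 ≡ 81, 3^128 ≡ 511.
151 = 128 + 16 + 4 + 2 + 1, so 3^151 ≡ 511·366·81·9·3 ≡ 487 (mod 605).
x_0 = 3^151 mod 605 = 487.
x_0 is neither 1 nor 604, so continue squaring.
x_1 = 487^2 mod 605 = 9.
Reached i = s−1 = 1 without hitting −1: 3 is a Miller–Rabin witness and 605 is composite.

yes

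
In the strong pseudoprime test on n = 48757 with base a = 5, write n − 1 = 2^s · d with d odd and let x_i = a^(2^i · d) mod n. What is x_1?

n − 1 = 48756 = 2^2 · 12189, so s = 2 and d = 12189.
x_0 = 5^12189 mod 48757 = 6554.
x_1 = 6554^2 mod 48757 = 48756.

48756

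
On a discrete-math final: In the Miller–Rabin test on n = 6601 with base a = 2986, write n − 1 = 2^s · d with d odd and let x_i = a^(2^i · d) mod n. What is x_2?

n − 1 = 6600 = 2^3 · 825, so s = 3 and d = 825.
x_0 = 2986^825 mod 6601 = 3564.
x_1 = 3564^2 mod 6601 = 1772.
x_2 = 1772^2 mod 6601 = 4509.

4509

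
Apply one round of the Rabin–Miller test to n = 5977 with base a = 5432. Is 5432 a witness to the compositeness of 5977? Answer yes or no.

yes

n − 1 = 5976 = 2^3 · 747, so s = 3 and d = 747.
x_0 = 5432^747 mod 5977 = 2892.
x_0 is neither 1 nor 5976, so continue squaring.
x_1 = 2892^2 mod 5977 = 1841.
x_2 = 1841^2 mod 5977 = 322.
Reached i = s−1 = 2 without hitting −1: 5432 is a Miller–Rabin witness and 5977 is composite.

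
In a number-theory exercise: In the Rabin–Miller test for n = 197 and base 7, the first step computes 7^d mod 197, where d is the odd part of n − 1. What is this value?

n − 1 = 196 = 2^2 · 49, so s = 2 and d = 49.
Repeated squaring mod 197: 7^1 ≡ 7, 7^2 ≡ 49, 7^4 ≡ 37, 7^8 ≡ 187, 7^16 ≡ 100, 7^32 ≡ 150.
49 = 32 + 16 + 1, so 7^49 ≡ 150·100·7 ≡ 196 (mod 197).

196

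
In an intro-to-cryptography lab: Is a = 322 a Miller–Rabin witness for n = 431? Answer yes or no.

no

n − 1 = 430 = 2^1 · 215, so s = 1 and d = 215.
x_0 = 322^215 mod 431 = 430.
x_0 = 430 ≡ −1, so 322 is not a witness.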